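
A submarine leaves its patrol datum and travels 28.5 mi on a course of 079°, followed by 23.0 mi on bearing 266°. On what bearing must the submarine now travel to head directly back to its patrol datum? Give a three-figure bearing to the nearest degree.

Leg 1 (079°, 28.5 mi): east 28.5 sin 79° = 27.98, north 28.5 cos 79° = 5.44
Leg 2 (266°, 23.0 mi): east 23.0 sin 266° = -22.94, north 23.0 cos 266° = -1.60
Net displacement: 5.03 east, 3.83 north. Direction back to start is (-5.03, -3.83): bearing = atan2(-5.03, -3.83) mod 360° = 232.70° ≈ 233°.

233°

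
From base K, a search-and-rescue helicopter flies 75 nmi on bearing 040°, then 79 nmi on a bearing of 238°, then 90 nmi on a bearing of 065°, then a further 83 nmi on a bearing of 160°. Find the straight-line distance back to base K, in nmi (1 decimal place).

Leg 1 (040°, 75 nmi): east 75 sin 40° = 48.21, north 75 cos 40° = 57.45
Leg 2 (238°, 79 nmi): east 79 sin 238° = -67.00, north 79 cos 238° = -41.86
Leg 3 (065°, 90 nmi): east 90 sin 65° = 81.57, north 90 cos 65° = 38.04
Leg 4 (160°, 83 nmi): east 83 sin 160° = 28.39, north 83 cos 160° = -77.99
Net: 91.17 east, -24.37 north. Distance = √((91.17)² + (-24.37)²) = 94.369 nmi.

94.4 nmi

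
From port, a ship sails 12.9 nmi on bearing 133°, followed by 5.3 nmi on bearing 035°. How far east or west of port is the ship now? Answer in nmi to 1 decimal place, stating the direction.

12.5 nmi east

Leg 1 (133°, 12.9 nmi): east 12.9 sin 133° = 9.43, north 12.9 cos 133° = -8.80
Leg 2 (035°, 5.3 nmi): east 5.3 sin 35° = 3.04, north 5.3 cos 35° = 4.34
Net east component: 12.47 nmi.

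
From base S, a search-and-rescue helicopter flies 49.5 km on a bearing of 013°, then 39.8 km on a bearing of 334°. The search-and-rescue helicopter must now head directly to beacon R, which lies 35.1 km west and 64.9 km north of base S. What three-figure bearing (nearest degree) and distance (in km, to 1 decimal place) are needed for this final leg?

236°, 34.5 km

Leg 1 (013°, 49.5 km): east 49.5 sin 13° = 11.14, north 49.5 cos 13° = 48.23
Leg 2 (334°, 39.8 km): east 39.8 sin 334° = -17.45, north 39.8 cos 334° = 35.77
Current position: (-6.31, 84.00). Target: (-35.1, 64.9). Remaining: Δeast = -28.79, Δnorth = -19.10.
Bearing = atan2(-28.79, -19.10) mod 360° = 236.43°; distance = √((-28.79)² + (-19.10)²) = 34.550 km.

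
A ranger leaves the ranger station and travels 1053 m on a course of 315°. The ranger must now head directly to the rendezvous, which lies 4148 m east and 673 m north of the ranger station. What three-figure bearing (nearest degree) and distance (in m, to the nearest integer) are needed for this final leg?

091°, 4893 m

Leg 1 (315°, 1053 m): east 1053 sin 315° = -744.58, north 1053 cos 315° = 744.58
Current position: (-744.58, 744.58). Target: (4148, 673). Remaining: Δeast = 4892.58, Δnorth = -71.58.
Bearing = atan2(4892.58, -71.58) mod 360° = 90.84°; distance = √((4892.58)² + (-71.58)²) = 4893.107 m.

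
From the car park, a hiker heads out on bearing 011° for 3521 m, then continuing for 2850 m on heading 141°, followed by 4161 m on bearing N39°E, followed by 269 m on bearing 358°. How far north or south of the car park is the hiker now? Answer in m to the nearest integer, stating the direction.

4744 m north

Leg 1 (011°, 3521 m): east 3521 sin 11° = 671.84, north 3521 cos 11° = 3456.31
Leg 2 (141°, 2850 m): east 2850 sin 141° = 1793.56, north 2850 cos 141° = -2214.87
Leg 3 (N39°E, 4161 m): east 4161 sin 39° = 2618.60, north 4161 cos 39° = 3233.70
Leg 4 (358°, 269 m): east 269 sin 358° = -9.39, north 269 cos 358° = 268.84
Net north component: 4743.98 m.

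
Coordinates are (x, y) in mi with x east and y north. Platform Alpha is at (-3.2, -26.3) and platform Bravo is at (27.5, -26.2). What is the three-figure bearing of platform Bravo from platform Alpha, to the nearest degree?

Δeast = 27.5 − -3.2 = 30.70; Δnorth = -26.2 − -26.3 = 0.10.
Bearing = atan2(Δeast, Δnorth) mod 360° = 89.81° ≈ 090°.

090°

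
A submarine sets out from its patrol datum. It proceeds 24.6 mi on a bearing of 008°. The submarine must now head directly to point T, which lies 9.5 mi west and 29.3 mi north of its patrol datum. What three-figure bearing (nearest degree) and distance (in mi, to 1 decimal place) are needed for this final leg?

291°, 13.8 mi

Leg 1 (008°, 24.6 mi): east 24.6 sin 8° = 3.42, north 24.6 cos 8° = 24.36
Current position: (3.42, 24.36). Target: (-9.5, 29.3). Remaining: Δeast = -12.92, Δnorth = 4.94.
Bearing = atan2(-12.92, 4.94) mod 360° = 290.92°; distance = √((-12.92)² + (4.94)²) = 13.835 mi.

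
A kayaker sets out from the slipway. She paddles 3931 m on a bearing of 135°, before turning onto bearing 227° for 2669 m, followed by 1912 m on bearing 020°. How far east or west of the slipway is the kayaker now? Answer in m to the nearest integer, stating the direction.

1482 m east

Leg 1 (135°, 3931 m): east 3931 sin 135° = 2779.64, north 3931 cos 135° = -2779.64
Leg 2 (227°, 2669 m): east 2669 sin 227° = -1951.98, north 2669 cos 227° = -1820.25
Leg 3 (020°, 1912 m): east 1912 sin 20° = 653.94, north 1912 cos 20° = 1796.69
Net east component: 1481.60 m.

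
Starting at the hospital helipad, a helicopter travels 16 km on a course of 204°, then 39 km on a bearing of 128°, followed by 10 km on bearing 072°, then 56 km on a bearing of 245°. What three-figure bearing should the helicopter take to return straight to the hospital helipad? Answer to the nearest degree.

016°

Leg 1 (204°, 16 km): east 16 sin 204° = -6.51, north 16 cos 204° = -14.62
Leg 2 (128°, 39 km): east 39 sin 128° = 30.73, north 39 cos 128° = -24.01
Leg 3 (072°, 10 km): east 10 sin 72° = 9.51, north 10 cos 72° = 3.09
Leg 4 (245°, 56 km): east 56 sin 245° = -50.75, north 56 cos 245° = -23.67
Net displacement: -17.02 east, -59.20 north. Direction back to start is (17.02, 59.20): bearing = atan2(17.02, 59.20) mod 360° = 16.04° ≈ 016°.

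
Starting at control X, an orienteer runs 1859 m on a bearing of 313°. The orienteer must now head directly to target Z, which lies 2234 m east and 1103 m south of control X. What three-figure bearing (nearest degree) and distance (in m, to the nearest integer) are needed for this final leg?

Leg 1 (313°, 1859 m): east 1859 sin 313° = -1359.59, north 1859 cos 313° = 1267.83
Current position: (-1359.59, 1267.83). Target: (2234, -1103). Remaining: Δeast = 3593.59, Δnorth = -2370.83.
Bearing = atan2(3593.59, -2370.83) mod 360° = 123.41°; distance = √((3593.59)² + (-2370.83)²) = 4305.197 m.

123°, 4305 m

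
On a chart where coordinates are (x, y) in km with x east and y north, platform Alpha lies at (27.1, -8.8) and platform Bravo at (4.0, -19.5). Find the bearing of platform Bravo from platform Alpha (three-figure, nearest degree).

Δeast = 4.0 − 27.1 = -23.10; Δnorth = -19.5 − -8.8 = -10.70.
Bearing = atan2(Δeast, Δnorth) mod 360° = 245.15° ≈ 245°.

245°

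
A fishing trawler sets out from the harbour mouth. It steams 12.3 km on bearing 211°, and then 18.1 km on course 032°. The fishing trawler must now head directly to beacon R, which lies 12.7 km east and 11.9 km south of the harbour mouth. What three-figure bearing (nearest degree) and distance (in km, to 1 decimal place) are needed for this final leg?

Leg 1 (211°, 12.3 km): east 12.3 sin 211° = -6.33, north 12.3 cos 211° = -10.54
Leg 2 (032°, 18.1 km): east 18.1 sin 32° = 9.59, north 18.1 cos 32° = 15.35
Current position: (3.26, 4.81). Target: (12.7, -11.9). Remaining: Δeast = 9.44, Δnorth = -16.71.
Bearing = atan2(9.44, -16.71) mod 360° = 150.52°; distance = √((9.44)² + (-16.71)²) = 19.191 km.

151°, 19.2 km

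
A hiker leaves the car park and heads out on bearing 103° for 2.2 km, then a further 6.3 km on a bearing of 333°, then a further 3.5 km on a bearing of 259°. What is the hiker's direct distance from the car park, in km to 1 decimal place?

6.1 km

Leg 1 (103°, 2.2 km): east 2.2 sin 103° = 2.14, north 2.2 cos 103° = -0.49
Leg 2 (333°, 6.3 km): east 6.3 sin 333° = -2.86, north 6.3 cos 333° = 5.61
Leg 3 (259°, 3.5 km): east 3.5 sin 259° = -3.44, north 3.5 cos 259° = -0.67
Net: -4.15 east, 4.45 north. Distance = √((-4.15)² + (4.45)²) = 6.087 km.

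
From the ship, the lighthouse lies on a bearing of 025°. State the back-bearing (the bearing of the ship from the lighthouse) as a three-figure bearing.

Back-bearing = 025° + 180° = 205°.

205°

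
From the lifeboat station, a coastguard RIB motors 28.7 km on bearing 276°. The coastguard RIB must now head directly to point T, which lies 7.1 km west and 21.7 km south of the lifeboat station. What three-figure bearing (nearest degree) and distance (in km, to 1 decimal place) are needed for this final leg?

Leg 1 (276°, 28.7 km): east 28.7 sin 276° = -28.54, north 28.7 cos 276° = 3.00
Current position: (-28.54, 3.00). Target: (-7.1, -21.7). Remaining: Δeast = 21.44, Δnorth = -24.70.
Bearing = atan2(21.44, -24.70) mod 360° = 139.04°; distance = √((21.44)² + (-24.70)²) = 32.709 km.

139°, 32.7 km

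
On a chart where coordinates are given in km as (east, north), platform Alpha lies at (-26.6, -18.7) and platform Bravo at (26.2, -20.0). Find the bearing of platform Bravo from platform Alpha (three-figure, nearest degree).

Δeast = 26.2 − -26.6 = 52.80; Δnorth = -20.0 − -18.7 = -1.30.
Bearing = atan2(Δeast, Δnorth) mod 360° = 91.41° ≈ 091°.

091°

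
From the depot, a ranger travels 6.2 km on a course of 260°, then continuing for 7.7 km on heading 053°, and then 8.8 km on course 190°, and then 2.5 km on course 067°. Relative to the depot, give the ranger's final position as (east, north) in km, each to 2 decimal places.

(0.82, -4.13)

Leg 1 (260°, 6.2 km): east 6.2 sin 260° = -6.11, north 6.2 cos 260° = -1.08
Leg 2 (053°, 7.7 km): east 7.7 sin 53° = 6.15, north 7.7 cos 53° = 4.63
Leg 3 (190°, 8.8 km): east 8.8 sin 190° = -1.53, north 8.8 cos 190° = -8.67
Leg 4 (067°, 2.5 km): east 2.5 sin 67° = 2.30, north 2.5 cos 67° = 0.98
Summing: 0.82 km east, -4.13 km north → (0.82, -4.13).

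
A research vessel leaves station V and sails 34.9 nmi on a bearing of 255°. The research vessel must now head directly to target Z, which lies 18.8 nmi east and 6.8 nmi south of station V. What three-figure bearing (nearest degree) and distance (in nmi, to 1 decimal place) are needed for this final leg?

Leg 1 (255°, 34.9 nmi): east 34.9 sin 255° = -33.71, north 34.9 cos 255° = -9.03
Current position: (-33.71, -9.03). Target: (18.8, -6.8). Remaining: Δeast = 52.51, Δnorth = 2.23.
Bearing = atan2(52.51, 2.23) mod 360° = 87.57°; distance = √((52.51)² + (2.23)²) = 52.558 nmi.

088°, 52.6 nmi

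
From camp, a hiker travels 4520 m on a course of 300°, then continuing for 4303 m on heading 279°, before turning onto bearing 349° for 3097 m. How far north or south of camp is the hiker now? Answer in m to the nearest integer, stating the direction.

5973 m north

Leg 1 (300°, 4520 m): east 4520 sin 300° = -3914.43, north 4520 cos 300° = 2260.00
Leg 2 (279°, 4303 m): east 4303 sin 279° = -4250.02, north 4303 cos 279° = 673.14
Leg 3 (349°, 3097 m): east 3097 sin 349° = -590.94, north 3097 cos 349° = 3040.10
Net north component: 5973.24 m.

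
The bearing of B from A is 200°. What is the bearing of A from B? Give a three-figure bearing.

Back-bearing = 200° − 180° = 020°.

020°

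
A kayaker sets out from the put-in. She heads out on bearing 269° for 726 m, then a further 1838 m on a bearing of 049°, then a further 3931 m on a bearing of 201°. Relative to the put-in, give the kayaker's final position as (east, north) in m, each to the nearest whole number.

Leg 1 (269°, 726 m): east 726 sin 269° = -725.89, north 726 cos 269° = -12.67
Leg 2 (049°, 1838 m): east 1838 sin 49° = 1387.16, north 1838 cos 49° = 1205.84
Leg 3 (201°, 3931 m): east 3931 sin 201° = -1408.74, north 3931 cos 201° = -3669.90
Summing: -747.48 m east, -2476.74 m north → (-747, -2477).

(-747, -2477)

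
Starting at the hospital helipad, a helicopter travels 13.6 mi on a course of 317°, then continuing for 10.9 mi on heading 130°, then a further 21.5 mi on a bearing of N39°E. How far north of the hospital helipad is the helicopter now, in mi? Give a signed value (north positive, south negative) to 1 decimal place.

Leg 1 (317°, 13.6 mi): east 13.6 sin 317° = -9.28, north 13.6 cos 317° = 9.95
Leg 2 (130°, 10.9 mi): east 10.9 sin 130° = 8.35, north 10.9 cos 130° = -7.01
Leg 3 (N39°E, 21.5 mi): east 21.5 sin 39° = 13.53, north 21.5 cos 39° = 16.71
Net north component: 19.65 mi.

19.6 mi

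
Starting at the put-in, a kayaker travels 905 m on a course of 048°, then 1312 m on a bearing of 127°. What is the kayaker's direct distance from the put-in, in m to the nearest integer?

1730 m

Leg 1 (048°, 905 m): east 905 sin 48° = 672.55, north 905 cos 48° = 605.56
Leg 2 (127°, 1312 m): east 1312 sin 127° = 1047.81, north 1312 cos 127° = -789.58
Net: 1720.36 east, -184.02 north. Distance = √((1720.36)² + (-184.02)²) = 1730.170 m.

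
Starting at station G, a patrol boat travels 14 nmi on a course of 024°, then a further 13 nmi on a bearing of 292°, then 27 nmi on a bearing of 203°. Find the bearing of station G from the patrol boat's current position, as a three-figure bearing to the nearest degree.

Leg 1 (024°, 14 nmi): east 14 sin 24° = 5.69, north 14 cos 24° = 12.79
Leg 2 (292°, 13 nmi): east 13 sin 292° = -12.05, north 13 cos 292° = 4.87
Leg 3 (203°, 27 nmi): east 27 sin 203° = -10.55, north 27 cos 203° = -24.85
Net displacement: -16.91 east, -7.19 north. Direction back to start is (16.91, 7.19): bearing = atan2(16.91, 7.19) mod 360° = 66.95° ≈ 067°.

067°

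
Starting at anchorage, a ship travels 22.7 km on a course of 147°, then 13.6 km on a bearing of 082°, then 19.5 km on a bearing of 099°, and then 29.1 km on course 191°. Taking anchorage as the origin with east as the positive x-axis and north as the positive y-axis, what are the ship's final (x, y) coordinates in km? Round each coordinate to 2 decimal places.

(39.54, -48.76)

Leg 1 (147°, 22.7 km): east 22.7 sin 147° = 12.36, north 22.7 cos 147° = -19.04
Leg 2 (082°, 13.6 km): east 13.6 sin 82° = 13.47, north 13.6 cos 82° = 1.89
Leg 3 (099°, 19.5 km): east 19.5 sin 99° = 19.26, north 19.5 cos 99° = -3.05
Leg 4 (191°, 29.1 km): east 29.1 sin 191° = -5.55, north 29.1 cos 191° = -28.57
Summing: 39.54 km east, -48.76 km north → (39.54, -48.76).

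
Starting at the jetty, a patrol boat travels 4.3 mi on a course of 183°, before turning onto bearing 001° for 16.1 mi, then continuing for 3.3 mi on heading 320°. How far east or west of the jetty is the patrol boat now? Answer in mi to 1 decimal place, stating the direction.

Leg 1 (183°, 4.3 mi): east 4.3 sin 183° = -0.23, north 4.3 cos 183° = -4.29
Leg 2 (001°, 16.1 mi): east 16.1 sin 1° = 0.28, north 16.1 cos 1° = 16.10
Leg 3 (320°, 3.3 mi): east 3.3 sin 320° = -2.12, north 3.3 cos 320° = 2.53
Net east component: -2.07 mi.

2.1 mi west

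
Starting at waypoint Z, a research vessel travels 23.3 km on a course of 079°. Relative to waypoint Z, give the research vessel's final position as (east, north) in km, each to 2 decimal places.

Leg 1 (079°, 23.3 km): east 23.3 sin 79° = 22.87, north 23.3 cos 79° = 4.45
Summing: 22.87 km east, 4.45 km north → (22.87, 4.45).

(22.87, 4.45)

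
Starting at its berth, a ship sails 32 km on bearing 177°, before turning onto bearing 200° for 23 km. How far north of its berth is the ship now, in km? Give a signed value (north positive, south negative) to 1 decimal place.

Leg 1 (177°, 32 km): east 32 sin 177° = 1.67, north 32 cos 177° = -31.96
Leg 2 (200°, 23 km): east 23 sin 200° = -7.87, north 23 cos 200° = -21.61
Net north component: -53.57 km.

-53.6 km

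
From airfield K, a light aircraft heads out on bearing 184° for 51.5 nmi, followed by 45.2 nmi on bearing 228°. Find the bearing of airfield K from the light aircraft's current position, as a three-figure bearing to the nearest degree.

Leg 1 (184°, 51.5 nmi): east 51.5 sin 184° = -3.59, north 51.5 cos 184° = -51.37
Leg 2 (228°, 45.2 nmi): east 45.2 sin 228° = -33.59, north 45.2 cos 228° = -30.24
Net displacement: -37.18 east, -81.62 north. Direction back to start is (37.18, 81.62): bearing = atan2(37.18, 81.62) mod 360° = 24.49° ≈ 024°.

024°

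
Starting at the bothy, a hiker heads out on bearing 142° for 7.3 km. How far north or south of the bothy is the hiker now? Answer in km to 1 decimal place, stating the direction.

5.8 km south

Leg 1 (142°, 7.3 km): east 7.3 sin 142° = 4.49, north 7.3 cos 142° = -5.75
Net north component: -5.75 km.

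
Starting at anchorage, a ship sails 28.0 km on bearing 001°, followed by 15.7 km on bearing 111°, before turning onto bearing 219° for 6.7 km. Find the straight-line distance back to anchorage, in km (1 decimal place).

Leg 1 (001°, 28.0 km): east 28.0 sin 1° = 0.49, north 28.0 cos 1° = 28.00
Leg 2 (111°, 15.7 km): east 15.7 sin 111° = 14.66, north 15.7 cos 111° = -5.63
Leg 3 (219°, 6.7 km): east 6.7 sin 219° = -4.22, north 6.7 cos 219° = -5.21
Net: 10.93 east, 17.16 north. Distance = √((10.93)² + (17.16)²) = 20.347 km.

20.3 km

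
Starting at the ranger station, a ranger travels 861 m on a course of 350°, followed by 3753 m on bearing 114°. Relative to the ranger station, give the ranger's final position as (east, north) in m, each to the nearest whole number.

Leg 1 (350°, 861 m): east 861 sin 350° = -149.51, north 861 cos 350° = 847.92
Leg 2 (114°, 3753 m): east 3753 sin 114° = 3428.54, north 3753 cos 114° = -1526.48
Summing: 3279.03 m east, -678.56 m north → (3279, -679).

(3279, -679)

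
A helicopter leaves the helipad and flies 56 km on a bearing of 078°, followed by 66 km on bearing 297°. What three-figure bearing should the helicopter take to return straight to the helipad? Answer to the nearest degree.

Leg 1 (078°, 56 km): east 56 sin 78° = 54.78, north 56 cos 78° = 11.64
Leg 2 (297°, 66 km): east 66 sin 297° = -58.81, north 66 cos 297° = 29.96
Net displacement: -4.03 east, 41.61 north. Direction back to start is (4.03, -41.61): bearing = atan2(4.03, -41.61) mod 360° = 174.47° ≈ 174°.

174°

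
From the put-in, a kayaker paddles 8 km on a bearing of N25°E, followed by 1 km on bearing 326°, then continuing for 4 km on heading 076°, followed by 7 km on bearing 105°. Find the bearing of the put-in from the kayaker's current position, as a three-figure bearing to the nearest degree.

Leg 1 (N25°E, 8 km): east 8 sin 25° = 3.38, north 8 cos 25° = 7.25
Leg 2 (326°, 1 km): east 1 sin 326° = -0.56, north 1 cos 326° = 0.83
Leg 3 (076°, 4 km): east 4 sin 76° = 3.88, north 4 cos 76° = 0.97
Leg 4 (105°, 7 km): east 7 sin 105° = 6.76, north 7 cos 105° = -1.81
Net displacement: 13.46 east, 7.24 north. Direction back to start is (-13.46, -7.24): bearing = atan2(-13.46, -7.24) mod 360° = 241.75° ≈ 242°.

242°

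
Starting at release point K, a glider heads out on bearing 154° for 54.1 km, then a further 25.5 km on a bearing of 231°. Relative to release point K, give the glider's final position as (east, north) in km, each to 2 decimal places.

(3.90, -64.67)

Leg 1 (154°, 54.1 km): east 54.1 sin 154° = 23.72, north 54.1 cos 154° = -48.62
Leg 2 (231°, 25.5 km): east 25.5 sin 231° = -19.82, north 25.5 cos 231° = -16.05
Summing: 3.90 km east, -64.67 km north → (3.90, -64.67).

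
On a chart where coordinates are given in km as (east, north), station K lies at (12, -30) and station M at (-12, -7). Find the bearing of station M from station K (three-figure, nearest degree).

314°

Δeast = -12 − 12 = -24.00; Δnorth = -7 − -30 = 23.00.
Bearing = atan2(Δeast, Δnorth) mod 360° = 313.78° ≈ 314°.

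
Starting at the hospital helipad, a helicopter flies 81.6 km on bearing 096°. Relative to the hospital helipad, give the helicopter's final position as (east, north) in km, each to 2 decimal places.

(81.15, -8.53)

Leg 1 (096°, 81.6 km): east 81.6 sin 96° = 81.15, north 81.6 cos 96° = -8.53
Summing: 81.15 km east, -8.53 km north → (81.15, -8.53).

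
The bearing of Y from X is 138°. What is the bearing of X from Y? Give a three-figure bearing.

318°

Back-bearing = 138° + 180° = 318°.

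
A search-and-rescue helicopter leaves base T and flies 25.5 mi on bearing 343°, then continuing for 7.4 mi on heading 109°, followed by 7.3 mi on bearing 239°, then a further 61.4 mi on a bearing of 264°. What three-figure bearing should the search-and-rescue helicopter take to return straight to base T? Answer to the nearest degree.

Leg 1 (343°, 25.5 mi): east 25.5 sin 343° = -7.46, north 25.5 cos 343° = 24.39
Leg 2 (109°, 7.4 mi): east 7.4 sin 109° = 7.00, north 7.4 cos 109° = -2.41
Leg 3 (239°, 7.3 mi): east 7.3 sin 239° = -6.26, north 7.3 cos 239° = -3.76
Leg 4 (264°, 61.4 mi): east 61.4 sin 264° = -61.06, north 61.4 cos 264° = -6.42
Net displacement: -67.78 east, 11.80 north. Direction back to start is (67.78, -11.80): bearing = atan2(67.78, -11.80) mod 360° = 99.87° ≈ 100°.

100°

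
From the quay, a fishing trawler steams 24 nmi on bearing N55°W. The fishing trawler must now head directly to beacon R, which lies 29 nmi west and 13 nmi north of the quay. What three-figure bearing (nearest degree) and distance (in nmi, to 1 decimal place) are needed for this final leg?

265°, 9.4 nmi

Leg 1 (N55°W, 24 nmi): east 24 sin 305° = -19.66, north 24 cos 305° = 13.77
Current position: (-19.66, 13.77). Target: (-29, 13). Remaining: Δeast = -9.34, Δnorth = -0.77.
Bearing = atan2(-9.34, -0.77) mod 360° = 265.31°; distance = √((-9.34)² + (-0.77)²) = 9.372 nmi.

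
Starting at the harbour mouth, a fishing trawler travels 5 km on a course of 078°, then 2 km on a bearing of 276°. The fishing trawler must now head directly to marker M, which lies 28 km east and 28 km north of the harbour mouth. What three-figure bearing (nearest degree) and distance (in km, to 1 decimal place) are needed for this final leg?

Leg 1 (078°, 5 km): east 5 sin 78° = 4.89, north 5 cos 78° = 1.04
Leg 2 (276°, 2 km): east 2 sin 276° = -1.99, north 2 cos 276° = 0.21
Current position: (2.90, 1.25). Target: (28, 28). Remaining: Δeast = 25.10, Δnorth = 26.75.
Bearing = atan2(25.10, 26.75) mod 360° = 43.17°; distance = √((25.10)² + (26.75)²) = 36.682 km.

043°, 36.7 km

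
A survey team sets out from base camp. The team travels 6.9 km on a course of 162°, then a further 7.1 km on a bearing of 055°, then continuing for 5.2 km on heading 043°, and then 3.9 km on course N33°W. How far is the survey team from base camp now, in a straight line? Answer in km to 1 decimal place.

10.4 km

Leg 1 (162°, 6.9 km): east 6.9 sin 162° = 2.13, north 6.9 cos 162° = -6.56
Leg 2 (055°, 7.1 km): east 7.1 sin 55° = 5.82, north 7.1 cos 55° = 4.07
Leg 3 (043°, 5.2 km): east 5.2 sin 43° = 3.55, north 5.2 cos 43° = 3.80
Leg 4 (N33°W, 3.9 km): east 3.9 sin 327° = -2.12, north 3.9 cos 327° = 3.27
Net: 9.37 east, 4.58 north. Distance = √((9.37)² + (4.58)²) = 10.432 km.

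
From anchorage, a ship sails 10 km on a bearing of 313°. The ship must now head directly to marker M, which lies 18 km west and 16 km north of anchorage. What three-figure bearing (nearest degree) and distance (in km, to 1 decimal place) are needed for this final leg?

311°, 14.1 km

Leg 1 (313°, 10 km): east 10 sin 313° = -7.31, north 10 cos 313° = 6.82
Current position: (-7.31, 6.82). Target: (-18, 16). Remaining: Δeast = -10.69, Δnorth = 9.18.
Bearing = atan2(-10.69, 9.18) mod 360° = 310.66°; distance = √((-10.69)² + (9.18)²) = 14.088 km.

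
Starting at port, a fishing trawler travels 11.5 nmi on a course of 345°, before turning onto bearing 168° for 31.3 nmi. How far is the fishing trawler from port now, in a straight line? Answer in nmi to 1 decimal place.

19.8 nmi

Leg 1 (345°, 11.5 nmi): east 11.5 sin 345° = -2.98, north 11.5 cos 345° = 11.11
Leg 2 (168°, 31.3 nmi): east 31.3 sin 168° = 6.51, north 31.3 cos 168° = -30.62
Net: 3.53 east, -19.51 north. Distance = √((3.53)² + (-19.51)²) = 19.825 nmi.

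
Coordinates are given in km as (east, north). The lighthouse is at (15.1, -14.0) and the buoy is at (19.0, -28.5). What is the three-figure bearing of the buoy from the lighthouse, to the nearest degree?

165°

Δeast = 19.0 − 15.1 = 3.90; Δnorth = -28.5 − -14.0 = -14.50.
Bearing = atan2(Δeast, Δnorth) mod 360° = 164.95° ≈ 165°.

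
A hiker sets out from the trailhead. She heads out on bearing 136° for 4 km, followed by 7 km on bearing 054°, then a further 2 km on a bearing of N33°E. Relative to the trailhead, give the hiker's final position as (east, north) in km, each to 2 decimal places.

(9.53, 2.91)

Leg 1 (136°, 4 km): east 4 sin 136° = 2.78, north 4 cos 136° = -2.88
Leg 2 (054°, 7 km): east 7 sin 54° = 5.66, north 7 cos 54° = 4.11
Leg 3 (N33°E, 2 km): east 2 sin 33° = 1.09, north 2 cos 33° = 1.68
Summing: 9.53 km east, 2.91 km north → (9.53, 2.91).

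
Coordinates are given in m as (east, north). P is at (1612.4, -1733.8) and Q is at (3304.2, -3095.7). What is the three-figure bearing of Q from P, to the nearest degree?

Δeast = 3304.2 − 1612.4 = 1691.80; Δnorth = -3095.7 − -1733.8 = -1361.90.
Bearing = atan2(Δeast, Δnorth) mod 360° = 128.83° ≈ 129°.

129°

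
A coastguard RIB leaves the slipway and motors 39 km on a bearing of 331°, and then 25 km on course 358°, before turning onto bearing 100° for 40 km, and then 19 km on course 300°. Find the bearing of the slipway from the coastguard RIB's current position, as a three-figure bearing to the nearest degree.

Leg 1 (331°, 39 km): east 39 sin 331° = -18.91, north 39 cos 331° = 34.11
Leg 2 (358°, 25 km): east 25 sin 358° = -0.87, north 25 cos 358° = 24.98
Leg 3 (100°, 40 km): east 40 sin 100° = 39.39, north 40 cos 100° = -6.95
Leg 4 (300°, 19 km): east 19 sin 300° = -16.45, north 19 cos 300° = 9.50
Net displacement: 3.16 east, 61.65 north. Direction back to start is (-3.16, -61.65): bearing = atan2(-3.16, -61.65) mod 360° = 182.93° ≈ 183°.

183°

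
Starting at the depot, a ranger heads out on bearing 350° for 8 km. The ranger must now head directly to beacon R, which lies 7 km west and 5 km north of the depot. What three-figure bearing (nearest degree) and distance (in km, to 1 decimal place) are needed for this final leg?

243°, 6.3 km

Leg 1 (350°, 8 km): east 8 sin 350° = -1.39, north 8 cos 350° = 7.88
Current position: (-1.39, 7.88). Target: (-7, 5). Remaining: Δeast = -5.61, Δnorth = -2.88.
Bearing = atan2(-5.61, -2.88) mod 360° = 242.84°; distance = √((-5.61)² + (-2.88)²) = 6.306 km.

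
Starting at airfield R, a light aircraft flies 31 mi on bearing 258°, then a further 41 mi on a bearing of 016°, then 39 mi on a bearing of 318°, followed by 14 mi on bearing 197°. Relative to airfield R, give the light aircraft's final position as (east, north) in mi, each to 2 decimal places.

(-49.21, 48.56)

Leg 1 (258°, 31 mi): east 31 sin 258° = -30.32, north 31 cos 258° = -6.45
Leg 2 (016°, 41 mi): east 41 sin 16° = 11.30, north 41 cos 16° = 39.41
Leg 3 (318°, 39 mi): east 39 sin 318° = -26.10, north 39 cos 318° = 28.98
Leg 4 (197°, 14 mi): east 14 sin 197° = -4.09, north 14 cos 197° = -13.39
Summing: -49.21 mi east, 48.56 mi north → (-49.21, 48.56).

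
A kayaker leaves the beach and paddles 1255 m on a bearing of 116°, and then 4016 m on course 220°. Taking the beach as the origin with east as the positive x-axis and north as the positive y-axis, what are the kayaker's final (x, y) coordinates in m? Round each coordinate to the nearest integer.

(-1453, -3627)

Leg 1 (116°, 1255 m): east 1255 sin 116° = 1127.99, north 1255 cos 116° = -550.16
Leg 2 (220°, 4016 m): east 4016 sin 220° = -2581.44, north 4016 cos 220° = -3076.43
Summing: -1453.45 m east, -3626.59 m north → (-1453, -3627).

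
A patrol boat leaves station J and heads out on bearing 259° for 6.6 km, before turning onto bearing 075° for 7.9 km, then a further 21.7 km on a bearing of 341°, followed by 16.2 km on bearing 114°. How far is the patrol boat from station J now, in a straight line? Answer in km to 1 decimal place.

17.2 km

Leg 1 (259°, 6.6 km): east 6.6 sin 259° = -6.48, north 6.6 cos 259° = -1.26
Leg 2 (075°, 7.9 km): east 7.9 sin 75° = 7.63, north 7.9 cos 75° = 2.04
Leg 3 (341°, 21.7 km): east 21.7 sin 341° = -7.06, north 21.7 cos 341° = 20.52
Leg 4 (114°, 16.2 km): east 16.2 sin 114° = 14.80, north 16.2 cos 114° = -6.59
Net: 8.89 east, 14.71 north. Distance = √((8.89)² + (14.71)²) = 17.189 km.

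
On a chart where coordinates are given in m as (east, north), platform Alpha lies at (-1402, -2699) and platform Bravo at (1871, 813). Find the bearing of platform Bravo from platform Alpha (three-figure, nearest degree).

Δeast = 1871 − -1402 = 3273.00; Δnorth = 813 − -2699 = 3512.00.
Bearing = atan2(Δeast, Δnorth) mod 360° = 42.98° ≈ 043°.

043°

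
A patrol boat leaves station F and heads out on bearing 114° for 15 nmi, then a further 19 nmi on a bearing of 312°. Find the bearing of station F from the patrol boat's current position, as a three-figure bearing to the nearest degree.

Leg 1 (114°, 15 nmi): east 15 sin 114° = 13.70, north 15 cos 114° = -6.10
Leg 2 (312°, 19 nmi): east 19 sin 312° = -14.12, north 19 cos 312° = 12.71
Net displacement: -0.42 east, 6.61 north. Direction back to start is (0.42, -6.61): bearing = atan2(0.42, -6.61) mod 360° = 176.40° ≈ 176°.

176°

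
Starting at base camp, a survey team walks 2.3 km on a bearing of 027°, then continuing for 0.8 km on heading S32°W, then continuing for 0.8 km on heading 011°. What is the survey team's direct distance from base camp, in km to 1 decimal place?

Leg 1 (027°, 2.3 km): east 2.3 sin 27° = 1.04, north 2.3 cos 27° = 2.05
Leg 2 (S32°W, 0.8 km): east 0.8 sin 212° = -0.42, north 0.8 cos 212° = -0.68
Leg 3 (011°, 0.8 km): east 0.8 sin 11° = 0.15, north 0.8 cos 11° = 0.79
Net: 0.77 east, 2.16 north. Distance = √((0.77)² + (2.16)²) = 2.291 km.

2.3 km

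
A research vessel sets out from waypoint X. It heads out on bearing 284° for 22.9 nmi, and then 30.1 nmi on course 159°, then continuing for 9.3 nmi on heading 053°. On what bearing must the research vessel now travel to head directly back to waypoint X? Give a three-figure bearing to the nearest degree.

Leg 1 (284°, 22.9 nmi): east 22.9 sin 284° = -22.22, north 22.9 cos 284° = 5.54
Leg 2 (159°, 30.1 nmi): east 30.1 sin 159° = 10.79, north 30.1 cos 159° = -28.10
Leg 3 (053°, 9.3 nmi): east 9.3 sin 53° = 7.43, north 9.3 cos 53° = 5.60
Net displacement: -4.01 east, -16.96 north. Direction back to start is (4.01, 16.96): bearing = atan2(4.01, 16.96) mod 360° = 13.29° ≈ 013°.

013°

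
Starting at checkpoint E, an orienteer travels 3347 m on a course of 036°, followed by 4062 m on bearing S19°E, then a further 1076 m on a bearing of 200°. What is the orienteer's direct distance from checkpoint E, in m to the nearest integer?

Leg 1 (036°, 3347 m): east 3347 sin 36° = 1967.32, north 3347 cos 36° = 2707.78
Leg 2 (S19°E, 4062 m): east 4062 sin 161° = 1322.46, north 4062 cos 161° = -3840.70
Leg 3 (200°, 1076 m): east 1076 sin 200° = -368.01, north 1076 cos 200° = -1011.11
Net: 2921.76 east, -2144.03 north. Distance = √((2921.76)² + (-2144.03)²) = 3624.022 m.

3624 m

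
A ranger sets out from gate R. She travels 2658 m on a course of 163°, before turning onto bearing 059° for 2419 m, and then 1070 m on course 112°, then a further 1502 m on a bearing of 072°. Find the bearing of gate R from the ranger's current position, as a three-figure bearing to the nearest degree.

283°

Leg 1 (163°, 2658 m): east 2658 sin 163° = 777.12, north 2658 cos 163° = -2541.86
Leg 2 (059°, 2419 m): east 2419 sin 59° = 2073.49, north 2419 cos 59° = 1245.88
Leg 3 (112°, 1070 m): east 1070 sin 112° = 992.09, north 1070 cos 112° = -400.83
Leg 4 (072°, 1502 m): east 1502 sin 72° = 1428.49, north 1502 cos 72° = 464.14
Net displacement: 5271.19 east, -1232.67 north. Direction back to start is (-5271.19, 1232.67): bearing = atan2(-5271.19, 1232.67) mod 360° = 283.16° ≈ 283°.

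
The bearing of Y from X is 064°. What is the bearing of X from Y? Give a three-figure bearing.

244°

Back-bearing = 064° + 180° = 244°.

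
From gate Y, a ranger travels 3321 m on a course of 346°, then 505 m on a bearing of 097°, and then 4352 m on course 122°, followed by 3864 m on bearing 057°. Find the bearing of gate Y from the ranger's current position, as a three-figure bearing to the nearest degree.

Leg 1 (346°, 3321 m): east 3321 sin 346° = -803.42, north 3321 cos 346° = 3222.35
Leg 2 (097°, 505 m): east 505 sin 97° = 501.24, north 505 cos 97° = -61.54
Leg 3 (122°, 4352 m): east 4352 sin 122° = 3690.71, north 4352 cos 122° = -2306.21
Leg 4 (057°, 3864 m): east 3864 sin 57° = 3240.62, north 3864 cos 57° = 2104.49
Net displacement: 6629.14 east, 2959.08 north. Direction back to start is (-6629.14, -2959.08): bearing = atan2(-6629.14, -2959.08) mod 360° = 245.95° ≈ 246°.

246°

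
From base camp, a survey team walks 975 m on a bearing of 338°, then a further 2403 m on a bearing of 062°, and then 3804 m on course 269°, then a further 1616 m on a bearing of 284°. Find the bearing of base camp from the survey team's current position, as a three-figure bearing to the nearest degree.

Leg 1 (338°, 975 m): east 975 sin 338° = -365.24, north 975 cos 338° = 904.00
Leg 2 (062°, 2403 m): east 2403 sin 62° = 2121.72, north 2403 cos 62° = 1128.14
Leg 3 (269°, 3804 m): east 3804 sin 269° = -3803.42, north 3804 cos 269° = -66.39
Leg 4 (284°, 1616 m): east 1616 sin 284° = -1568.00, north 1616 cos 284° = 390.95
Net displacement: -3614.94 east, 2356.70 north. Direction back to start is (3614.94, -2356.70): bearing = atan2(3614.94, -2356.70) mod 360° = 123.10° ≈ 123°.

123°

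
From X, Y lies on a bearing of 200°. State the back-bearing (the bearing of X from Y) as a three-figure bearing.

Back-bearing = 200° − 180° = 020°.

020°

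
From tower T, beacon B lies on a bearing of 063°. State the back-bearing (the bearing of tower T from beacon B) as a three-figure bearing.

243°

Back-bearing = 063° + 180° = 243°.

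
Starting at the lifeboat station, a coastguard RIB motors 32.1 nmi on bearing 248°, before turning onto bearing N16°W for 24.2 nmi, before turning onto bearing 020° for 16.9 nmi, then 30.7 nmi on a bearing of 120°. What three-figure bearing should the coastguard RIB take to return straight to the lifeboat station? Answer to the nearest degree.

Leg 1 (248°, 32.1 nmi): east 32.1 sin 248° = -29.76, north 32.1 cos 248° = -12.02
Leg 2 (N16°W, 24.2 nmi): east 24.2 sin 344° = -6.67, north 24.2 cos 344° = 23.26
Leg 3 (020°, 16.9 nmi): east 16.9 sin 20° = 5.78, north 16.9 cos 20° = 15.88
Leg 4 (120°, 30.7 nmi): east 30.7 sin 120° = 26.59, north 30.7 cos 120° = -15.35
Net displacement: -4.07 east, 11.77 north. Direction back to start is (4.07, -11.77): bearing = atan2(4.07, -11.77) mod 360° = 160.94° ≈ 161°.

161°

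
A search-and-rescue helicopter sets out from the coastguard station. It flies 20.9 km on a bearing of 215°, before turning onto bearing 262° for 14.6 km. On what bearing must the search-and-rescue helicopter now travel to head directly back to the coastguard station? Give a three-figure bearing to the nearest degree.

Leg 1 (215°, 20.9 km): east 20.9 sin 215° = -11.99, north 20.9 cos 215° = -17.12
Leg 2 (262°, 14.6 km): east 14.6 sin 262° = -14.46, north 14.6 cos 262° = -2.03
Net displacement: -26.45 east, -19.15 north. Direction back to start is (26.45, 19.15): bearing = atan2(26.45, 19.15) mod 360° = 54.09° ≈ 054°.

054°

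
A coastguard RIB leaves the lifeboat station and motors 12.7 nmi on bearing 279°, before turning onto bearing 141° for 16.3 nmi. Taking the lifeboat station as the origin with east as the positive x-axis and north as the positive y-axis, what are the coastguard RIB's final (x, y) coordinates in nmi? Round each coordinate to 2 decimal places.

(-2.29, -10.68)

Leg 1 (279°, 12.7 nmi): east 12.7 sin 279° = -12.54, north 12.7 cos 279° = 1.99
Leg 2 (141°, 16.3 nmi): east 16.3 sin 141° = 10.26, north 16.3 cos 141° = -12.67
Summing: -2.29 nmi east, -10.68 nmi north → (-2.29, -10.68).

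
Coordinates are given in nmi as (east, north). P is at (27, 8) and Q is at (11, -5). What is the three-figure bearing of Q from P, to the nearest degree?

231°

Δeast = 11 − 27 = -16.00; Δnorth = -5 − 8 = -13.00.
Bearing = atan2(Δeast, Δnorth) mod 360° = 230.91° ≈ 231°.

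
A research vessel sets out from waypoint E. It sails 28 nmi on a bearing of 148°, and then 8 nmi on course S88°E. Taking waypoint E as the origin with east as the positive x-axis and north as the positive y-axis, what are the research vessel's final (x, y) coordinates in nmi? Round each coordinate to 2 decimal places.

(22.83, -24.02)

Leg 1 (148°, 28 nmi): east 28 sin 148° = 14.84, north 28 cos 148° = -23.75
Leg 2 (S88°E, 8 nmi): east 8 sin 92° = 8.00, north 8 cos 92° = -0.28
Summing: 22.83 nmi east, -24.02 nmi north → (22.83, -24.02).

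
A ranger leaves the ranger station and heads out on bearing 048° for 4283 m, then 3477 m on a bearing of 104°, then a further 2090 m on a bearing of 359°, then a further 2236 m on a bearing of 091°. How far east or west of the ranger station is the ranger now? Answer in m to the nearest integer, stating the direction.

Leg 1 (048°, 4283 m): east 4283 sin 48° = 3182.89, north 4283 cos 48° = 2865.89
Leg 2 (104°, 3477 m): east 3477 sin 104° = 3373.72, north 3477 cos 104° = -841.16
Leg 3 (359°, 2090 m): east 2090 sin 359° = -36.48, north 2090 cos 359° = 2089.68
Leg 4 (091°, 2236 m): east 2236 sin 91° = 2235.66, north 2236 cos 91° = -39.02
Net east component: 8755.79 m.

8756 m east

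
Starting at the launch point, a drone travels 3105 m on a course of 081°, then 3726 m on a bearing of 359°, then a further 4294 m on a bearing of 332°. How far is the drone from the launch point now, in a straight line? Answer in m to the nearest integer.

Leg 1 (081°, 3105 m): east 3105 sin 81° = 3066.77, north 3105 cos 81° = 485.73
Leg 2 (359°, 3726 m): east 3726 sin 359° = -65.03, north 3726 cos 359° = 3725.43
Leg 3 (332°, 4294 m): east 4294 sin 332° = -2015.91, north 4294 cos 332° = 3791.38
Net: 985.83 east, 8002.54 north. Distance = √((985.83)² + (8002.54)²) = 8063.032 m.

8063 m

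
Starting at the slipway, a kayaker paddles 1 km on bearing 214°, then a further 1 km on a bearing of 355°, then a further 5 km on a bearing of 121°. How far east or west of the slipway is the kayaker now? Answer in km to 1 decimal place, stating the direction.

3.6 km east

Leg 1 (214°, 1 km): east 1 sin 214° = -0.56, north 1 cos 214° = -0.83
Leg 2 (355°, 1 km): east 1 sin 355° = -0.09, north 1 cos 355° = 1.00
Leg 3 (121°, 5 km): east 5 sin 121° = 4.29, north 5 cos 121° = -2.58
Net east component: 3.64 km.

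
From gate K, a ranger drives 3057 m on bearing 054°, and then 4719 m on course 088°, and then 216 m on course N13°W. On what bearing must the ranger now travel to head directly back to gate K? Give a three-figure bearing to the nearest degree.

Leg 1 (054°, 3057 m): east 3057 sin 54° = 2473.16, north 3057 cos 54° = 1796.86
Leg 2 (088°, 4719 m): east 4719 sin 88° = 4716.13, north 4719 cos 88° = 164.69
Leg 3 (N13°W, 216 m): east 216 sin 347° = -48.59, north 216 cos 347° = 210.46
Net displacement: 7140.70 east, 2172.01 north. Direction back to start is (-7140.70, -2172.01): bearing = atan2(-7140.70, -2172.01) mod 360° = 253.08° ≈ 253°.

253°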